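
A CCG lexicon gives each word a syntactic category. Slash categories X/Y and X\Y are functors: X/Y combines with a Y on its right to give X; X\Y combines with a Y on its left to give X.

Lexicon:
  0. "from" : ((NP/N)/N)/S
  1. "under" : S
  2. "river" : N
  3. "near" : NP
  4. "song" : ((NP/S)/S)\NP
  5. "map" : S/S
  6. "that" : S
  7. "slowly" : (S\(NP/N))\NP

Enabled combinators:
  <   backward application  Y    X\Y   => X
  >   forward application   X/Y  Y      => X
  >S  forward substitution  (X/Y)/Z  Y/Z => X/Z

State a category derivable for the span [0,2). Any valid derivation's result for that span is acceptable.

(NP/N)/N

[0,8] S   <
  [0,3] NP/N   >
    [0,2] (NP/N)/N   >
      [0,1] "from" : ((NP/N)/N)/S
      [1,2] "under" : S
    [2,3] "river" : N
  [3,8] S\(NP/N)   <
    [3,7] NP   >
      [3,6] NP/S   >S
        [3,5] (NP/S)/S   <
          [3,4] "near" : NP
          [4,5] "song" : ((NP/S)/S)\NP
        [5,6] "map" : S/S
      [6,7] "that" : S
    [7,8] "slowly" : (S\(NP/N))\NP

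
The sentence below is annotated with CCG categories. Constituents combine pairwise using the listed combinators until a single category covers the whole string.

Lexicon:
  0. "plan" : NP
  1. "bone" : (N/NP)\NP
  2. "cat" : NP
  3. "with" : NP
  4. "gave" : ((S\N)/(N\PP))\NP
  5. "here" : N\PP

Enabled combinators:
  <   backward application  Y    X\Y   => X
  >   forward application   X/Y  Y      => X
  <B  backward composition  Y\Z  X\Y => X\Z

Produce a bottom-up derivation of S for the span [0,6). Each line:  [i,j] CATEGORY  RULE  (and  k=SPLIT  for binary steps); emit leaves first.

[0,1] NP  lex  "plan"
[1,2] (N/NP)\NP  lex  "bone"
[0,2] N/NP  <  k=1
[2,3] NP  lex  "cat"
[0,3] N  >  k=2
[3,4] NP  lex  "with"
[4,5] ((S\N)/(N\PP))\NP  lex  "gave"
[3,5] (S\N)/(N\PP)  <  k=4
[5,6] N\PP  lex  "here"
[3,6] S\N  >  k=5
[0,6] S  <  k=3

[0,6] S   <
  [0,3] N   >
    [0,2] N/NP   <
      [0,1] "plan" : NP
      [1,2] "bone" : (N/NP)\NP
    [2,3] "cat" : NP
  [3,6] S\N   >
    [3,5] (S\N)/(N\PP)   <
      [3,4] "with" : NP
      [4,5] "gave" : ((S\N)/(N\PP))\NP
    [5,6] "here" : N\PP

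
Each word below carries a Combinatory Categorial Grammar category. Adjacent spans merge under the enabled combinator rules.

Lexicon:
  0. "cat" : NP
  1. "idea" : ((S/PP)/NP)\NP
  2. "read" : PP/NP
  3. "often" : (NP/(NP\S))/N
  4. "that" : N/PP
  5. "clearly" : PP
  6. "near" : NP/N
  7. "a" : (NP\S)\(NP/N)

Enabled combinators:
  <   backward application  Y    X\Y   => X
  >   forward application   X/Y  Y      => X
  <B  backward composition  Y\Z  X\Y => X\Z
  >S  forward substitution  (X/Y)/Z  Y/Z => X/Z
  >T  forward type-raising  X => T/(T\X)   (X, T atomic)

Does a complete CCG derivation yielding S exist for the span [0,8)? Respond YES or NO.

YES

[0,8] S   >
  [0,3] S/NP   >S
    [0,2] (S/PP)/NP   <
      [0,1] "cat" : NP
      [1,2] "idea" : ((S/PP)/NP)\NP
    [2,3] "read" : PP/NP
  [3,8] NP   >
    [3,6] NP/(NP\S)   >
      [3,4] "often" : (NP/(NP\S))/N
      [4,6] N   >
        [4,5] "that" : N/PP
        [5,6] "clearly" : PP
    [6,8] NP\S   <
      [6,7] "near" : NP/N
      [7,8] "a" : (NP\S)\(NP/N)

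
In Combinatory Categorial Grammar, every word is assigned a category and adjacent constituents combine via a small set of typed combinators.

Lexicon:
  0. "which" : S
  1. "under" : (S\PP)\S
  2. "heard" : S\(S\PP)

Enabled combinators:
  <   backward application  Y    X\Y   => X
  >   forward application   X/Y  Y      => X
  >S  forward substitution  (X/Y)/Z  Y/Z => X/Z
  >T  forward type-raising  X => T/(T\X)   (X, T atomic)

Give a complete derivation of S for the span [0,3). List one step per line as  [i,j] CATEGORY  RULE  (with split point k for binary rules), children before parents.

[0,1] S  lex  "which"
[1,2] (S\PP)\S  lex  "under"
[0,2] S\PP  <  k=1
[2,3] S\(S\PP)  lex  "heard"
[0,3] S  <  k=2

[0,3] S   <
  [0,2] S\PP   <
    [0,1] "which" : S
    [1,2] "under" : (S\PP)\S
  [2,3] "heard" : S\(S\PP)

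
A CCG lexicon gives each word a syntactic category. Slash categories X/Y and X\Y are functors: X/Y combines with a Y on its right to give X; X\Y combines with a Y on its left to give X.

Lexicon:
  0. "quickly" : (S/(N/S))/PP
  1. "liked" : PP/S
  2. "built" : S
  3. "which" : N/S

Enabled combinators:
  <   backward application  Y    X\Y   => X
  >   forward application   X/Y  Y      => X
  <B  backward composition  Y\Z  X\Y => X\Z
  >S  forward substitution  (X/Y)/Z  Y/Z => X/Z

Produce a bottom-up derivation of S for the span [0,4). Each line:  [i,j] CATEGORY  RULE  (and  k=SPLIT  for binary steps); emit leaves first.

[0,1] (S/(N/S))/PP  lex  "quickly"
[1,2] PP/S  lex  "liked"
[2,3] S  lex  "built"
[1,3] PP  >  k=2
[0,3] S/(N/S)  >  k=1
[3,4] N/S  lex  "which"
[0,4] S  >  k=3

[0,4] S   >
  [0,3] S/(N/S)   >
    [0,1] "quickly" : (S/(N/S))/PP
    [1,3] PP   >
      [1,2] "liked" : PP/S
      [2,3] "built" : S
  [3,4] "which" : N/S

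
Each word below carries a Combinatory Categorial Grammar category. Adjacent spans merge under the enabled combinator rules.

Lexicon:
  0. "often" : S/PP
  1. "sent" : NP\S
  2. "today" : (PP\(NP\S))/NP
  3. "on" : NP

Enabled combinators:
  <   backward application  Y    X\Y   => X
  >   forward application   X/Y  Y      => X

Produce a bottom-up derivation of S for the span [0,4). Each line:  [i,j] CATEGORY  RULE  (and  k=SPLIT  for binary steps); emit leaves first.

[0,1] S/PP  lex  "often"
[1,2] NP\S  lex  "sent"
[2,3] (PP\(NP\S))/NP  lex  "today"
[3,4] NP  lex  "on"
[2,4] PP\(NP\S)  >  k=3
[1,4] PP  <  k=2
[0,4] S  >  k=1

[0,4] S   >
  [0,1] "often" : S/PP
  [1,4] PP   <
    [1,2] "sent" : NP\S
    [2,4] PP\(NP\S)   >
      [2,3] "today" : (PP\(NP\S))/NP
      [3,4] "on" : NP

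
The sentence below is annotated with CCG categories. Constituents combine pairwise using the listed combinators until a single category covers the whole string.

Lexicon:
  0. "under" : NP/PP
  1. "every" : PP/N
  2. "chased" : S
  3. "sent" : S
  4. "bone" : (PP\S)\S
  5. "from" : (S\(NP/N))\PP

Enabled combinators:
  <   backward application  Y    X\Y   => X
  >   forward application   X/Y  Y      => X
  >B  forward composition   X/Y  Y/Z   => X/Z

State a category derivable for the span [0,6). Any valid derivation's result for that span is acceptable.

S

[0,6] S   <
  [0,2] NP/N   >B
    [0,1] "under" : NP/PP
    [1,2] "every" : PP/N
  [2,6] S\(NP/N)   <
    [2,5] PP   <
      [2,3] "chased" : S
      [3,5] PP\S   <
        [3,4] "sent" : S
        [4,5] "bone" : (PP\S)\S
    [5,6] "from" : (S\(NP/N))\PP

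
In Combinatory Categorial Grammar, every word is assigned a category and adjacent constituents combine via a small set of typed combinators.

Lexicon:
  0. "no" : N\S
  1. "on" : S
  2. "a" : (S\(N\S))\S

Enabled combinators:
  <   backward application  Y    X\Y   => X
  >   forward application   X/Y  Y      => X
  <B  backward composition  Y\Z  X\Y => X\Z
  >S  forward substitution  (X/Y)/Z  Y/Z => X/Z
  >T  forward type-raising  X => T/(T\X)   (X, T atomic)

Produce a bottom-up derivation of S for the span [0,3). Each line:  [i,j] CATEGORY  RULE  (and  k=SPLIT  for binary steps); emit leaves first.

[0,1] N\S  lex  "no"
[1,2] S  lex  "on"
[2,3] (S\(N\S))\S  lex  "a"
[1,3] S\(N\S)  <  k=2
[0,3] S  <  k=1

[0,3] S   <
  [0,1] "no" : N\S
  [1,3] S\(N\S)   <
    [1,2] "on" : S
    [2,3] "a" : (S\(N\S))\S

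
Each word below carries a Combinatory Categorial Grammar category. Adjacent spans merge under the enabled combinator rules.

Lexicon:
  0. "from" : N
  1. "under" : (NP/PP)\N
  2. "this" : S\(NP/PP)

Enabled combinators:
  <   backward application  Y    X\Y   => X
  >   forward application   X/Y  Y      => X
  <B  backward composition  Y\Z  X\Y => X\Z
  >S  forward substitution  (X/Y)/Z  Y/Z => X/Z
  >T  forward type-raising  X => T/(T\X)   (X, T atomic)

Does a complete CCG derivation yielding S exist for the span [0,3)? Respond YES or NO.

[0,3] S   >
  [0,1] S/(S\N)   >T
    [0,1] "from" : N
  [1,3] S\N   <B
    [1,2] "under" : (NP/PP)\N
    [2,3] "this" : S\(NP/PP)

YES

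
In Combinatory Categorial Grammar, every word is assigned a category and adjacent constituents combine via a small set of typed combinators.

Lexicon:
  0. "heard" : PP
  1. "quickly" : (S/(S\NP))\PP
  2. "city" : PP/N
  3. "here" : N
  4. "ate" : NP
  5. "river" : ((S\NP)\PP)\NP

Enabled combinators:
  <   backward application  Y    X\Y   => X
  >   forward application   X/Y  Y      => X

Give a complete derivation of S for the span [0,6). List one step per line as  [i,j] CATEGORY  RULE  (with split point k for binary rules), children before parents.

[0,1] PP  lex  "heard"
[1,2] (S/(S\NP))\PP  lex  "quickly"
[0,2] S/(S\NP)  <  k=1
[2,3] PP/N  lex  "city"
[3,4] N  lex  "here"
[2,4] PP  >  k=3
[4,5] NP  lex  "ate"
[5,6] ((S\NP)\PP)\NP  lex  "river"
[4,6] (S\NP)\PP  <  k=5
[2,6] S\NP  <  k=4
[0,6] S  >  k=2

[0,6] S   >
  [0,2] S/(S\NP)   <
    [0,1] "heard" : PP
    [1,2] "quickly" : (S/(S\NP))\PP
  [2,6] S\NP   <
    [2,4] PP   >
      [2,3] "city" : PP/N
      [3,4] "here" : N
    [4,6] (S\NP)\PP   <
      [4,5] "ate" : NP
      [5,6] "river" : ((S\NP)\PP)\NP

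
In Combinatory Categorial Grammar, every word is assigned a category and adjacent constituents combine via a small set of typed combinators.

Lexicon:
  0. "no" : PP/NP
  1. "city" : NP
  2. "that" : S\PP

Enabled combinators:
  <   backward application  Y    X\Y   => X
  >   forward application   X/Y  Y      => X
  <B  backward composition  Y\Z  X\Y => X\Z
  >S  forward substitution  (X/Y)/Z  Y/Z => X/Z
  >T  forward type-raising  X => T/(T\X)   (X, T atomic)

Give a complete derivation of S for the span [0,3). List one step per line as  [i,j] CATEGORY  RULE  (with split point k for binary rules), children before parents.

[0,1] PP/NP  lex  "no"
[1,2] NP  lex  "city"
[0,2] PP  >  k=1
[2,3] S\PP  lex  "that"
[0,3] S  <  k=2

[0,3] S   <
  [0,2] PP   >
    [0,1] "no" : PP/NP
    [1,2] "city" : NP
  [2,3] "that" : S\PP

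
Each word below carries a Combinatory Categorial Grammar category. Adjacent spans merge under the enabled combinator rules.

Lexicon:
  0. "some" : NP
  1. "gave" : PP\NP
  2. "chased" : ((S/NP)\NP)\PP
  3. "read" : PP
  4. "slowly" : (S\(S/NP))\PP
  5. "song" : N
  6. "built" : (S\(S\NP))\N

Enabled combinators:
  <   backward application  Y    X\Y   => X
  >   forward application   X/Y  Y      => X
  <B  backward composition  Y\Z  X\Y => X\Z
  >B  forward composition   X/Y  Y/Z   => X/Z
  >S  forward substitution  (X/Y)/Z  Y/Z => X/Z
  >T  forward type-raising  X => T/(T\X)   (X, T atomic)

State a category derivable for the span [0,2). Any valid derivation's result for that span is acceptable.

PP

[0,7] S   <
  [0,5] S\NP   <B
    [0,3] (S/NP)\NP   <
      [0,2] PP   >
        [0,1] PP/(PP\NP)   >T
          [0,1] "some" : NP
        [1,2] "gave" : PP\NP
      [2,3] "chased" : ((S/NP)\NP)\PP
    [3,5] S\(S/NP)   <
      [3,4] "read" : PP
      [4,5] "slowly" : (S\(S/NP))\PP
  [5,7] S\(S\NP)   <
    [5,6] "song" : N
    [6,7] "built" : (S\(S\NP))\N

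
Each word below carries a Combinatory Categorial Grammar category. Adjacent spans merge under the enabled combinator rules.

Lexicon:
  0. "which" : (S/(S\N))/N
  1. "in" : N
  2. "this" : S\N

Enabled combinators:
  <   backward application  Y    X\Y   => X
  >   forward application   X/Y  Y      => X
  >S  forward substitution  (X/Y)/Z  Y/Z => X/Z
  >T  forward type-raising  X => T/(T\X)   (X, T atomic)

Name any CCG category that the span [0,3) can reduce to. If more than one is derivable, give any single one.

S

[0,3] S   >
  [0,2] S/(S\N)   >
    [0,1] "which" : (S/(S\N))/N
    [1,2] "in" : N
  [2,3] "this" : S\N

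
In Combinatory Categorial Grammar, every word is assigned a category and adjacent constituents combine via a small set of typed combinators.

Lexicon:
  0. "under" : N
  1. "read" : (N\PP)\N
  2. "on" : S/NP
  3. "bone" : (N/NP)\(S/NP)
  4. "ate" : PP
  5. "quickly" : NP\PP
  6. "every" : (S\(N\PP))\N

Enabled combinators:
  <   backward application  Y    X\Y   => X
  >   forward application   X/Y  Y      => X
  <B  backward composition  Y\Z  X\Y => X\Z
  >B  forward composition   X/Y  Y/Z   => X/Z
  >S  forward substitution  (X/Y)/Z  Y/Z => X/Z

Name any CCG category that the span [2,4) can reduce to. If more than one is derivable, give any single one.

N/NP

[0,7] S   <
  [0,2] N\PP   <
    [0,1] "under" : N
    [1,2] "read" : (N\PP)\N
  [2,7] S\(N\PP)   <
    [2,6] N   >
      [2,4] N/NP   <
        [2,3] "on" : S/NP
        [3,4] "bone" : (N/NP)\(S/NP)
      [4,6] NP   <
        [4,5] "ate" : PP
        [5,6] "quickly" : NP\PP
    [6,7] "every" : (S\(N\PP))\N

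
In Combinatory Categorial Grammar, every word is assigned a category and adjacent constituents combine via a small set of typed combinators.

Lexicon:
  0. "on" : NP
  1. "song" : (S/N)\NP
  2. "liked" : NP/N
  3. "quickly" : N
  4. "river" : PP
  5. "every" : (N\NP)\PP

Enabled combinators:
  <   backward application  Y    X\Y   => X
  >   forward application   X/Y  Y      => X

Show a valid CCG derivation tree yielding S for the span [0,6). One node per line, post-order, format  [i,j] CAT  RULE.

[0,1] NP  lex  "on"
[1,2] (S/N)\NP  lex  "song"
[0,2] S/N  <  k=1
[2,3] NP/N  lex  "liked"
[3,4] N  lex  "quickly"
[2,4] NP  >  k=3
[4,5] PP  lex  "river"
[5,6] (N\NP)\PP  lex  "every"
[4,6] N\NP  <  k=5
[2,6] N  <  k=4
[0,6] S  >  k=2

[0,6] S   >
  [0,2] S/N   <
    [0,1] "on" : NP
    [1,2] "song" : (S/N)\NP
  [2,6] N   <
    [2,4] NP   >
      [2,3] "liked" : NP/N
      [3,4] "quickly" : N
    [4,6] N\NP   <
      [4,5] "river" : PP
      [5,6] "every" : (N\NP)\PP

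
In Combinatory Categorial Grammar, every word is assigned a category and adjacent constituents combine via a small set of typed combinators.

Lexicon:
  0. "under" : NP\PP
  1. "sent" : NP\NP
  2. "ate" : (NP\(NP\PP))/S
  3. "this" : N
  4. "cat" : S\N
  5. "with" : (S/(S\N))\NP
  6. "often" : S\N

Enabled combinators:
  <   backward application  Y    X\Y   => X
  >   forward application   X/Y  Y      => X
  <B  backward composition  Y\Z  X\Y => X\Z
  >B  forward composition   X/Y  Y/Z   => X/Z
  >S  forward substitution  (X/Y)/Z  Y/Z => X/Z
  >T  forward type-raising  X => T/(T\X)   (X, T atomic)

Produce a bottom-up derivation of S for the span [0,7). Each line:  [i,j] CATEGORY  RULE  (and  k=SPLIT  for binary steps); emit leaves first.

[0,7] S   >
  [0,6] S/(S\N)   <
    [0,5] NP   <
      [0,2] NP\PP   <B
        [0,1] "under" : NP\PP
        [1,2] "sent" : NP\NP
      [2,5] NP\(NP\PP)   >
        [2,3] "ate" : (NP\(NP\PP))/S
        [3,5] S   <
          [3,4] "this" : N
          [4,5] "cat" : S\N
    [5,6] "with" : (S/(S\N))\NP
  [6,7] "often" : S\N

[0,1] NP\PP  lex  "under"
[1,2] NP\NP  lex  "sent"
[0,2] NP\PP  <B  k=1
[2,3] (NP\(NP\PP))/S  lex  "ate"
[3,4] N  lex  "this"
[4,5] S\N  lex  "cat"
[3,5] S  <  k=4
[2,5] NP\(NP\PP)  >  k=3
[0,5] NP  <  k=2
[5,6] (S/(S\N))\NP  lex  "with"
[0,6] S/(S\N)  <  k=5
[6,7] S\N  lex  "often"
[0,7] S  >  k=6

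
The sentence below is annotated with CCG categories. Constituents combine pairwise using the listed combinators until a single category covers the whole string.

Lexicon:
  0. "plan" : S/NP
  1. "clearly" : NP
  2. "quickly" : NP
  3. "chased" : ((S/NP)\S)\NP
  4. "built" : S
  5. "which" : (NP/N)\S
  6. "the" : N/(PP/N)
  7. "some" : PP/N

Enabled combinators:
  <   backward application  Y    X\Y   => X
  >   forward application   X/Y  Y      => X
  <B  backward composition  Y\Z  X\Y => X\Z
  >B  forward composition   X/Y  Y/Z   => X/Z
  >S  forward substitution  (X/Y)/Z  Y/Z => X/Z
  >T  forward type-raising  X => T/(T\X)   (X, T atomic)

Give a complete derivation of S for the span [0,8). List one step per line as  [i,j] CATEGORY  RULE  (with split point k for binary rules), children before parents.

[0,8] S   >
  [0,6] S/N   >B
    [0,4] S/NP   <
      [0,2] S   >
        [0,1] "plan" : S/NP
        [1,2] "clearly" : NP
      [2,4] (S/NP)\S   <
        [2,3] "quickly" : NP
        [3,4] "chased" : ((S/NP)\S)\NP
    [4,6] NP/N   <
      [4,5] "built" : S
      [5,6] "which" : (NP/N)\S
  [6,8] N   >
    [6,7] "the" : N/(PP/N)
    [7,8] "some" : PP/N

[0,1] S/NP  lex  "plan"
[1,2] NP  lex  "clearly"
[0,2] S  >  k=1
[2,3] NP  lex  "quickly"
[3,4] ((S/NP)\S)\NP  lex  "chased"
[2,4] (S/NP)\S  <  k=3
[0,4] S/NP  <  k=2
[4,5] S  lex  "built"
[5,6] (NP/N)\S  lex  "which"
[4,6] NP/N  <  k=5
[0,6] S/N  >B  k=4
[6,7] N/(PP/N)  lex  "the"
[7,8] PP/N  lex  "some"
[6,8] N  >  k=7
[0,8] S  >  k=6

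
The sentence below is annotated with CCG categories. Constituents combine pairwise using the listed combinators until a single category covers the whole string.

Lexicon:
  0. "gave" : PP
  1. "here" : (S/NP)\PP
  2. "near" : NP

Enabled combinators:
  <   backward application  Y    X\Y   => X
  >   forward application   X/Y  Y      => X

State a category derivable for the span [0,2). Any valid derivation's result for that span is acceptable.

[0,3] S   >
  [0,2] S/NP   <
    [0,1] "gave" : PP
    [1,2] "here" : (S/NP)\PP
  [2,3] "near" : NP

S/NP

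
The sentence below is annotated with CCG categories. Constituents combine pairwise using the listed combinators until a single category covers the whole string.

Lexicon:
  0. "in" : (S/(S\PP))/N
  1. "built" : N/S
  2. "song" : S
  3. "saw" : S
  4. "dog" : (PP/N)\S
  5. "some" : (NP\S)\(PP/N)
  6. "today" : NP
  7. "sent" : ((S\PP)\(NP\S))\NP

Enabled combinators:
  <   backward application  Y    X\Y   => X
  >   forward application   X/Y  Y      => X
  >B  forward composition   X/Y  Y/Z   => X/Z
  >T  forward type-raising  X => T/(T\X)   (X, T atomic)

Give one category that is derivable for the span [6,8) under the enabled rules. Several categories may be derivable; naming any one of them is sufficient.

[0,8] S   >
  [0,3] S/(S\PP)   >
    [0,1] "in" : (S/(S\PP))/N
    [1,3] N   >
      [1,2] "built" : N/S
      [2,3] "song" : S
  [3,8] S\PP   <
    [3,6] NP\S   <
      [3,5] PP/N   <
        [3,4] "saw" : S
        [4,5] "dog" : (PP/N)\S
      [5,6] "some" : (NP\S)\(PP/N)
    [6,8] (S\PP)\(NP\S)   <
      [6,7] "today" : NP
      [7,8] "sent" : ((S\PP)\(NP\S))\NP

(S\PP)\(NP\S)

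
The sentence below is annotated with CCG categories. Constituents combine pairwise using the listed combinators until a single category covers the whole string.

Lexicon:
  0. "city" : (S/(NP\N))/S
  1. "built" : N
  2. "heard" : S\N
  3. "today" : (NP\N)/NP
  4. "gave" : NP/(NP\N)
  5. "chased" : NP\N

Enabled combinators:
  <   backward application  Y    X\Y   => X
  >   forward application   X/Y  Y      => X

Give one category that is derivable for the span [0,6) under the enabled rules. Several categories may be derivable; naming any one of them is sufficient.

S

[0,6] S   >
  [0,3] S/(NP\N)   >
    [0,1] "city" : (S/(NP\N))/S
    [1,3] S   <
      [1,2] "built" : N
      [2,3] "heard" : S\N
  [3,6] NP\N   >
    [3,4] "today" : (NP\N)/NP
    [4,6] NP   >
      [4,5] "gave" : NP/(NP\N)
      [5,6] "chased" : NP\N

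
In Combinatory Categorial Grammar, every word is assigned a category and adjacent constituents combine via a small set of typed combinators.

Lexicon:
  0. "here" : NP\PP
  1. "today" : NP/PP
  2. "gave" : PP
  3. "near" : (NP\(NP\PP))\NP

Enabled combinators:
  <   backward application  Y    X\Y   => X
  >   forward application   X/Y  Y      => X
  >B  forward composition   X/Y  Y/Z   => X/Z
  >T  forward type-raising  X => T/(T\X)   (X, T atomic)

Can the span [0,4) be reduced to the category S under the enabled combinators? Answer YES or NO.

NP\PP NP/PP PP (NP\(NP\PP))\NP
CKY chart[0,4] = {N/(N\NP), NP, NP/(NP\NP), PP/(PP\NP), S/(S\NP)}; S ∉ chart

NO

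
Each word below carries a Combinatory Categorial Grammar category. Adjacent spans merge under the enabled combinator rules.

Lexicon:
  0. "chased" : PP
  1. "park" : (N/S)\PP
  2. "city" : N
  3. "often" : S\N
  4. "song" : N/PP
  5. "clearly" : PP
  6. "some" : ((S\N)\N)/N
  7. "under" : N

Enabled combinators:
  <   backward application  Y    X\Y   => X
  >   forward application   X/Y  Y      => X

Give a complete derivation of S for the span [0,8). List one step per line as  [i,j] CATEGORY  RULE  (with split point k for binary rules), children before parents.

[0,1] PP  lex  "chased"
[1,2] (N/S)\PP  lex  "park"
[0,2] N/S  <  k=1
[2,3] N  lex  "city"
[3,4] S\N  lex  "often"
[2,4] S  <  k=3
[0,4] N  >  k=2
[4,5] N/PP  lex  "song"
[5,6] PP  lex  "clearly"
[4,6] N  >  k=5
[6,7] ((S\N)\N)/N  lex  "some"
[7,8] N  lex  "under"
[6,8] (S\N)\N  >  k=7
[4,8] S\N  <  k=6
[0,8] S  <  k=4

[0,8] S   <
  [0,4] N   >
    [0,2] N/S   <
      [0,1] "chased" : PP
      [1,2] "park" : (N/S)\PP
    [2,4] S   <
      [2,3] "city" : N
      [3,4] "often" : S\N
  [4,8] S\N   <
    [4,6] N   >
      [4,5] "song" : N/PP
      [5,6] "clearly" : PP
    [6,8] (S\N)\N   >
      [6,7] "some" : ((S\N)\N)/N
      [7,8] "under" : N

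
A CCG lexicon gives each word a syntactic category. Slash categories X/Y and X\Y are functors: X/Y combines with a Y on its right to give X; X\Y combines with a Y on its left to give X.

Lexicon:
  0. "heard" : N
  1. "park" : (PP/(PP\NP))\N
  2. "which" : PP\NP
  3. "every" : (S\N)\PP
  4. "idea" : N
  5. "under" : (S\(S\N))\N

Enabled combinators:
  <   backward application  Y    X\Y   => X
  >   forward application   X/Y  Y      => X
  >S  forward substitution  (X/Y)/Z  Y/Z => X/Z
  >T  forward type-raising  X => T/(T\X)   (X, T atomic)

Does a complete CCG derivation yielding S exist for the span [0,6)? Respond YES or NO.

YES

[0,6] S   <
  [0,4] S\N   <
    [0,3] PP   >
      [0,2] PP/(PP\NP)   <
        [0,1] "heard" : N
        [1,2] "park" : (PP/(PP\NP))\N
      [2,3] "which" : PP\NP
    [3,4] "every" : (S\N)\PP
  [4,6] S\(S\N)   <
    [4,5] "idea" : N
    [5,6] "under" : (S\(S\N))\N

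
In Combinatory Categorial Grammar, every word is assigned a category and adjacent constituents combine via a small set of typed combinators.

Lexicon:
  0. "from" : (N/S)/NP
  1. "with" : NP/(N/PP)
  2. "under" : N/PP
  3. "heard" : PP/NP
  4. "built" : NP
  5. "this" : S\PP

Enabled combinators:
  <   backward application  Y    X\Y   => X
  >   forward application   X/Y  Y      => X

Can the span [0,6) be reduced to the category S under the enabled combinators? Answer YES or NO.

(N/S)/NP NP/(N/PP) N/PP PP/NP NP S\PP
CKY chart[0,6] = {N}; S ∉ chart

NO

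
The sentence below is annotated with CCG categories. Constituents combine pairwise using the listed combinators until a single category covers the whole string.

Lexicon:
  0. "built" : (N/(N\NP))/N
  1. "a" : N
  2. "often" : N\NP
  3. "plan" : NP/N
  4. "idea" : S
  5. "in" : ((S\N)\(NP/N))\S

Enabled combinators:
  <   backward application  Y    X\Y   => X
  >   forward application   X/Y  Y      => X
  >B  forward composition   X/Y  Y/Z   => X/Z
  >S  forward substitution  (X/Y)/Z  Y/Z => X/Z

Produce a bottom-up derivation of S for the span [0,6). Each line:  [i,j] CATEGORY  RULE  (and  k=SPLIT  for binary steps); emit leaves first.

[0,6] S   <
  [0,3] N   >
    [0,2] N/(N\NP)   >
      [0,1] "built" : (N/(N\NP))/N
      [1,2] "a" : N
    [2,3] "often" : N\NP
  [3,6] S\N   <
    [3,4] "plan" : NP/N
    [4,6] (S\N)\(NP/N)   <
      [4,5] "idea" : S
      [5,6] "in" : ((S\N)\(NP/N))\S

[0,1] (N/(N\NP))/N  lex  "built"
[1,2] N  lex  "a"
[0,2] N/(N\NP)  >  k=1
[2,3] N\NP  lex  "often"
[0,3] N  >  k=2
[3,4] NP/N  lex  "plan"
[4,5] S  lex  "idea"
[5,6] ((S\N)\(NP/N))\S  lex  "in"
[4,6] (S\N)\(NP/N)  <  k=5
[3,6] S\N  <  k=4
[0,6] S  <  k=3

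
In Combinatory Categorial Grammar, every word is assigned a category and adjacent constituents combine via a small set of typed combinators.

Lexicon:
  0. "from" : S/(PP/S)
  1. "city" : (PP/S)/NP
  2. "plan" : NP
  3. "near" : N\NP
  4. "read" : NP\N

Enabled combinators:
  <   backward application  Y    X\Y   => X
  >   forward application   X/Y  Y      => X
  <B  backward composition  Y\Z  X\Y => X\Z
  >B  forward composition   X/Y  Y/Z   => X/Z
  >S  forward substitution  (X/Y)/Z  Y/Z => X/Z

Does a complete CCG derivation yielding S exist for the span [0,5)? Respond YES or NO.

[0,5] S   >
  [0,2] S/NP   >B
    [0,1] "from" : S/(PP/S)
    [1,2] "city" : (PP/S)/NP
  [2,5] NP   <
    [2,4] N   <
      [2,3] "plan" : NP
      [3,4] "near" : N\NP
    [4,5] "read" : NP\N

YES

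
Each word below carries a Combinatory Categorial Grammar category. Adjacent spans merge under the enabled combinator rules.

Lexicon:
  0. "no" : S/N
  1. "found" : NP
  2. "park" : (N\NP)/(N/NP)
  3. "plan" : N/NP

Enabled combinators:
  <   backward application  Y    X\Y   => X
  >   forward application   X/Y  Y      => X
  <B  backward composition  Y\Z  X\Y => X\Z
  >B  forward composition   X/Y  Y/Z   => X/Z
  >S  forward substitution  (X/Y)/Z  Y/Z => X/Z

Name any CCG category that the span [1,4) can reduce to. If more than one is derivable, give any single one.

N

[0,4] S   >
  [0,1] "no" : S/N
  [1,4] N   <
    [1,2] "found" : NP
    [2,4] N\NP   >
      [2,3] "park" : (N\NP)/(N/NP)
      [3,4] "plan" : N/NP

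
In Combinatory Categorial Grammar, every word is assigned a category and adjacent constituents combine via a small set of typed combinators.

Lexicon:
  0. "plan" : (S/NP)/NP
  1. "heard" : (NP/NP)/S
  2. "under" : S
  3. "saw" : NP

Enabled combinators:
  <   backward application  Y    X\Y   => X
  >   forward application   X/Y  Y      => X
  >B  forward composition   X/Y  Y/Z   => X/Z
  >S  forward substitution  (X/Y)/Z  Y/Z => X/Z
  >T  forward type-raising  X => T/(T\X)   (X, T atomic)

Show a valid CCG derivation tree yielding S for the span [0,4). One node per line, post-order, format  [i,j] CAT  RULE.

[0,1] (S/NP)/NP  lex  "plan"
[1,2] (NP/NP)/S  lex  "heard"
[2,3] S  lex  "under"
[1,3] NP/NP  >  k=2
[0,3] S/NP  >S  k=1
[3,4] NP  lex  "saw"
[0,4] S  >  k=3

[0,4] S   >
  [0,3] S/NP   >S
    [0,1] "plan" : (S/NP)/NP
    [1,3] NP/NP   >
      [1,2] "heard" : (NP/NP)/S
      [2,3] "under" : S
  [3,4] "saw" : NP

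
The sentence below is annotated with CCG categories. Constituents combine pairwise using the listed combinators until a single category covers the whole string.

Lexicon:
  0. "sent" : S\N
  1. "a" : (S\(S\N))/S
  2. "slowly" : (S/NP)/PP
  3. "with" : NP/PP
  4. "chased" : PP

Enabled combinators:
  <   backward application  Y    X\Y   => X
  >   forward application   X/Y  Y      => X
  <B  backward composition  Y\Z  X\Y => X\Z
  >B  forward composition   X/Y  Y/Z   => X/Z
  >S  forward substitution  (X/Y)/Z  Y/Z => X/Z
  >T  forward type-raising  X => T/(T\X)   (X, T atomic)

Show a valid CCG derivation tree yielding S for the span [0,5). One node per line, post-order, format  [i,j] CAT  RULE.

[0,1] S\N  lex  "sent"
[1,2] (S\(S\N))/S  lex  "a"
[2,3] (S/NP)/PP  lex  "slowly"
[3,4] NP/PP  lex  "with"
[2,4] S/PP  >S  k=3
[4,5] PP  lex  "chased"
[2,5] S  >  k=4
[1,5] S\(S\N)  >  k=2
[0,5] S  <  k=1

[0,5] S   <
  [0,1] "sent" : S\N
  [1,5] S\(S\N)   >
    [1,2] "a" : (S\(S\N))/S
    [2,5] S   >
      [2,4] S/PP   >S
        [2,3] "slowly" : (S/NP)/PP
        [3,4] "with" : NP/PP
      [4,5] "chased" : PP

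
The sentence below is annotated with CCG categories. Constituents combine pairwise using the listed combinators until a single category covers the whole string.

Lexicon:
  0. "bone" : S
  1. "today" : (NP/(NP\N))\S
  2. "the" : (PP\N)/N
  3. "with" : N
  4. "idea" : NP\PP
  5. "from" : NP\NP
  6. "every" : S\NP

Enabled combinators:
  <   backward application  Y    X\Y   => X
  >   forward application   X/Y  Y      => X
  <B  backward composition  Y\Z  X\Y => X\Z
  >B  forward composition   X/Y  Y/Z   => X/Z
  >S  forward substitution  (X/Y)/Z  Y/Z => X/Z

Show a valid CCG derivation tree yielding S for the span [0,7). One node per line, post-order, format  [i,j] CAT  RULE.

[0,7] S   <
  [0,5] NP   >
    [0,2] NP/(NP\N)   <
      [0,1] "bone" : S
      [1,2] "today" : (NP/(NP\N))\S
    [2,5] NP\N   <B
      [2,4] PP\N   >
        [2,3] "the" : (PP\N)/N
        [3,4] "with" : N
      [4,5] "idea" : NP\PP
  [5,7] S\NP   <B
    [5,6] "from" : NP\NP
    [6,7] "every" : S\NP

[0,1] S  lex  "bone"
[1,2] (NP/(NP\N))\S  lex  "today"
[0,2] NP/(NP\N)  <  k=1
[2,3] (PP\N)/N  lex  "the"
[3,4] N  lex  "with"
[2,4] PP\N  >  k=3
[4,5] NP\PP  lex  "idea"
[2,5] NP\N  <B  k=4
[0,5] NP  >  k=2
[5,6] NP\NP  lex  "from"
[6,7] S\NP  lex  "every"
[5,7] S\NP  <B  k=6
[0,7] S  <  k=5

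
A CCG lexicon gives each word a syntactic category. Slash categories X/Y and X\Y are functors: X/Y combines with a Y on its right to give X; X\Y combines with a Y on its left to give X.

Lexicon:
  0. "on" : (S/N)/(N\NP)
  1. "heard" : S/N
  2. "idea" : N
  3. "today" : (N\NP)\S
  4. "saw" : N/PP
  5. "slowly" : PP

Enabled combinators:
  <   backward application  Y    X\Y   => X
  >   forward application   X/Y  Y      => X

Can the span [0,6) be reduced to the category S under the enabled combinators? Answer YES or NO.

[0,6] S   >
  [0,4] S/N   >
    [0,1] "on" : (S/N)/(N\NP)
    [1,4] N\NP   <
      [1,3] S   >
        [1,2] "heard" : S/N
        [2,3] "idea" : N
      [3,4] "today" : (N\NP)\S
  [4,6] N   >
    [4,5] "saw" : N/PP
    [5,6] "slowly" : PP

YES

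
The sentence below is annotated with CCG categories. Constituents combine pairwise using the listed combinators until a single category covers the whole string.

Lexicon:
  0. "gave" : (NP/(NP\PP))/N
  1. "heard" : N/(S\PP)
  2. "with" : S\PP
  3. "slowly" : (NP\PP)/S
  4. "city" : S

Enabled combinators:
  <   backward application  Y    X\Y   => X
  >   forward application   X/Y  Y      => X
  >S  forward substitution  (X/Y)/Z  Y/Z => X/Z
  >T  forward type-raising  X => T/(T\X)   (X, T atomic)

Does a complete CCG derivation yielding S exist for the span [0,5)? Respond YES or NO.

NO

(NP/(NP\PP))/N N/(S\PP) S\PP (NP\PP)/S S
CKY chart[0,5] = {N/(N\NP), NP, NP/(NP\NP), PP/(PP\NP), S/(S\NP)}; S ∉ chart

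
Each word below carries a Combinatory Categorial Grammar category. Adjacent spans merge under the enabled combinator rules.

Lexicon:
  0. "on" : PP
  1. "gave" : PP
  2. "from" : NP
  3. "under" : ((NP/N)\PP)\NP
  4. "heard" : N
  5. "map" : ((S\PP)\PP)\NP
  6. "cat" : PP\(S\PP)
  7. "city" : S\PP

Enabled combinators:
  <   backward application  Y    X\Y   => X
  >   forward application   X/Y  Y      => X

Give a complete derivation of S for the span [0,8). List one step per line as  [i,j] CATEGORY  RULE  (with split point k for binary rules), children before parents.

[0,8] S   <
  [0,7] PP   <
    [0,6] S\PP   <
      [0,1] "on" : PP
      [1,6] (S\PP)\PP   <
        [1,5] NP   >
          [1,4] NP/N   <
            [1,2] "gave" : PP
            [2,4] (NP/N)\PP   <
              [2,3] "from" : NP
              [3,4] "under" : ((NP/N)\PP)\NP
          [4,5] "heard" : N
        [5,6] "map" : ((S\PP)\PP)\NP
    [6,7] "cat" : PP\(S\PP)
  [7,8] "city" : S\PP

[0,1] PP  lex  "on"
[1,2] PP  lex  "gave"
[2,3] NP  lex  "from"
[3,4] ((NP/N)\PP)\NP  lex  "under"
[2,4] (NP/N)\PP  <  k=3
[1,4] NP/N  <  k=2
[4,5] N  lex  "heard"
[1,5] NP  >  k=4
[5,6] ((S\PP)\PP)\NP  lex  "map"
[1,6] (S\PP)\PP  <  k=5
[0,6] S\PP  <  k=1
[6,7] PP\(S\PP)  lex  "cat"
[0,7] PP  <  k=6
[7,8] S\PP  lex  "city"
[0,8] S  <  k=7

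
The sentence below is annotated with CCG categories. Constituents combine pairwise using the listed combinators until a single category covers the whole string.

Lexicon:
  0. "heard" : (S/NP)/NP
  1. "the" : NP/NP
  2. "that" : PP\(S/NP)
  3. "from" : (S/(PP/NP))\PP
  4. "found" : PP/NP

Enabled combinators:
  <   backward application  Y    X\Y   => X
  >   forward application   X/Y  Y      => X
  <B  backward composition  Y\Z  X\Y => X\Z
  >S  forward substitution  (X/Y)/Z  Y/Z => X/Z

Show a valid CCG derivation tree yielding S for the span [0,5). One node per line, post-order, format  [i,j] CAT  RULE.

[0,1] (S/NP)/NP  lex  "heard"
[1,2] NP/NP  lex  "the"
[0,2] S/NP  >S  k=1
[2,3] PP\(S/NP)  lex  "that"
[0,3] PP  <  k=2
[3,4] (S/(PP/NP))\PP  lex  "from"
[0,4] S/(PP/NP)  <  k=3
[4,5] PP/NP  lex  "found"
[0,5] S  >  k=4

[0,5] S   >
  [0,4] S/(PP/NP)   <
    [0,3] PP   <
      [0,2] S/NP   >S
        [0,1] "heard" : (S/NP)/NP
        [1,2] "the" : NP/NP
      [2,3] "that" : PP\(S/NP)
    [3,4] "from" : (S/(PP/NP))\PP
  [4,5] "found" : PP/NP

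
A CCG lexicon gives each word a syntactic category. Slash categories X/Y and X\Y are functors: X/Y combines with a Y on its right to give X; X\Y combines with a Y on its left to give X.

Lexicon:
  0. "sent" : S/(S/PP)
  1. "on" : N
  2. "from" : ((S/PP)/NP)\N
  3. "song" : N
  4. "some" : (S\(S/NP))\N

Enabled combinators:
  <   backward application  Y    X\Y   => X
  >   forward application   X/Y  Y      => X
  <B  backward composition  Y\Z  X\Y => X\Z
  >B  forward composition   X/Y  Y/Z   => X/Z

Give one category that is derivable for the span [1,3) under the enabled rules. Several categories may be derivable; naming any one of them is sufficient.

[0,5] S   <
  [0,3] S/NP   >B
    [0,1] "sent" : S/(S/PP)
    [1,3] (S/PP)/NP   <
      [1,2] "on" : N
      [2,3] "from" : ((S/PP)/NP)\N
  [3,5] S\(S/NP)   <
    [3,4] "song" : N
    [4,5] "some" : (S\(S/NP))\N

(S/PP)/NP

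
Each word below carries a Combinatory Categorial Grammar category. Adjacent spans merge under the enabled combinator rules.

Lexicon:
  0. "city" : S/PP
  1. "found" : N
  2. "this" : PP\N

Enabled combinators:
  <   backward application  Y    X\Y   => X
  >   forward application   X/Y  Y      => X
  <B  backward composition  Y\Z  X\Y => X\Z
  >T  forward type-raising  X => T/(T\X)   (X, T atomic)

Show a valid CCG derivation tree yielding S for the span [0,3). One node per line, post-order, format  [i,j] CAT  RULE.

[0,1] S/PP  lex  "city"
[1,2] N  lex  "found"
[2,3] PP\N  lex  "this"
[1,3] PP  <  k=2
[0,3] S  >  k=1

[0,3] S   >
  [0,1] "city" : S/PP
  [1,3] PP   <
    [1,2] "found" : N
    [2,3] "this" : PP\N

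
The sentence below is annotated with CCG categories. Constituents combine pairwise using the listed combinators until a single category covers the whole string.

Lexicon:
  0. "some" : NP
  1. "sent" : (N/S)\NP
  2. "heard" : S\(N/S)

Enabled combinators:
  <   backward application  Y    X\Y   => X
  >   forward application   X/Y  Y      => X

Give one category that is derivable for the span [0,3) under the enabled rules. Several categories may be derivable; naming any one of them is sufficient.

[0,3] S   <
  [0,2] N/S   <
    [0,1] "some" : NP
    [1,2] "sent" : (N/S)\NP
  [2,3] "heard" : S\(N/S)

S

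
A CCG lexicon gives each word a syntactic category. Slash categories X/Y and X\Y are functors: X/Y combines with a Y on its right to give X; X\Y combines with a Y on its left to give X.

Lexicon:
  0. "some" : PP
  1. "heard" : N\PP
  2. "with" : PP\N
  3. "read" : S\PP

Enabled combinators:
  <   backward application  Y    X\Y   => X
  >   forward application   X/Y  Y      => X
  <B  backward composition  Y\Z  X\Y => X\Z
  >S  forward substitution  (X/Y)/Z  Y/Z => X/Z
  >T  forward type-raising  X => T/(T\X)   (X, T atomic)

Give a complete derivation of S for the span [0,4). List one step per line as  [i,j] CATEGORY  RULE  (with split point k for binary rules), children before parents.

[0,4] S   <
  [0,1] "some" : PP
  [1,4] S\PP   <B
    [1,3] PP\PP   <B
      [1,2] "heard" : N\PP
      [2,3] "with" : PP\N
    [3,4] "read" : S\PP

[0,1] PP  lex  "some"
[1,2] N\PP  lex  "heard"
[2,3] PP\N  lex  "with"
[1,3] PP\PP  <B  k=2
[3,4] S\PP  lex  "read"
[1,4] S\PP  <B  k=3
[0,4] S  <  k=1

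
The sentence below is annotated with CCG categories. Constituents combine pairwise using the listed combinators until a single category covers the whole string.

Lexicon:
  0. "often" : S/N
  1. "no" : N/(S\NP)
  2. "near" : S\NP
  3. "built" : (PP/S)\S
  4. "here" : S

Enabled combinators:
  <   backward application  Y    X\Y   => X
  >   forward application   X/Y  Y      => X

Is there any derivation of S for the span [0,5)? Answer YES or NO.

S/N N/(S\NP) S\NP (PP/S)\S S
CKY chart[0,5] = {PP}; S ∉ chart

NO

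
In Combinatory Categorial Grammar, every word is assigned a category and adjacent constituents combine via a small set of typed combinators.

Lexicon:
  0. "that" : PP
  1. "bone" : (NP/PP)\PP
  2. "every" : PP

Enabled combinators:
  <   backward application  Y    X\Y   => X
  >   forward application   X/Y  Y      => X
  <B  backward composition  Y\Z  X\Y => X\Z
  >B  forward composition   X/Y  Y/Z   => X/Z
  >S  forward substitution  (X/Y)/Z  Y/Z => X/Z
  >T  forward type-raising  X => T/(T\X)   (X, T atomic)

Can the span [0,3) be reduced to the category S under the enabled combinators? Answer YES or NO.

PP (NP/PP)\PP PP
CKY chart[0,3] = {N/(N\NP), NP, NP/(NP\NP), NP/(PP\PP), PP/(PP\NP), S/(S\NP)}; S ∉ chart

NO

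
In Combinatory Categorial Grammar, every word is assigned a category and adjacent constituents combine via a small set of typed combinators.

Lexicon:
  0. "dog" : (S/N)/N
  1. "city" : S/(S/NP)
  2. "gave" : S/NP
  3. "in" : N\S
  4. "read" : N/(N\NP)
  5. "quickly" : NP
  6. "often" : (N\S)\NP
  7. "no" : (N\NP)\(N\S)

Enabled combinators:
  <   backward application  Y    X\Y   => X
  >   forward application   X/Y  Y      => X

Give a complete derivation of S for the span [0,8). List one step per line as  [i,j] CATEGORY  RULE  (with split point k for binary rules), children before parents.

[0,1] (S/N)/N  lex  "dog"
[1,2] S/(S/NP)  lex  "city"
[2,3] S/NP  lex  "gave"
[1,3] S  >  k=2
[3,4] N\S  lex  "in"
[1,4] N  <  k=3
[0,4] S/N  >  k=1
[4,5] N/(N\NP)  lex  "read"
[5,6] NP  lex  "quickly"
[6,7] (N\S)\NP  lex  "often"
[5,7] N\S  <  k=6
[7,8] (N\NP)\(N\S)  lex  "no"
[5,8] N\NP  <  k=7
[4,8] N  >  k=5
[0,8] S  >  k=4

[0,8] S   >
  [0,4] S/N   >
    [0,1] "dog" : (S/N)/N
    [1,4] N   <
      [1,3] S   >
        [1,2] "city" : S/(S/NP)
        [2,3] "gave" : S/NP
      [3,4] "in" : N\S
  [4,8] N   >
    [4,5] "read" : N/(N\NP)
    [5,8] N\NP   <
      [5,7] N\S   <
        [5,6] "quickly" : NP
        [6,7] "often" : (N\S)\NP
      [7,8] "no" : (N\NP)\(N\S)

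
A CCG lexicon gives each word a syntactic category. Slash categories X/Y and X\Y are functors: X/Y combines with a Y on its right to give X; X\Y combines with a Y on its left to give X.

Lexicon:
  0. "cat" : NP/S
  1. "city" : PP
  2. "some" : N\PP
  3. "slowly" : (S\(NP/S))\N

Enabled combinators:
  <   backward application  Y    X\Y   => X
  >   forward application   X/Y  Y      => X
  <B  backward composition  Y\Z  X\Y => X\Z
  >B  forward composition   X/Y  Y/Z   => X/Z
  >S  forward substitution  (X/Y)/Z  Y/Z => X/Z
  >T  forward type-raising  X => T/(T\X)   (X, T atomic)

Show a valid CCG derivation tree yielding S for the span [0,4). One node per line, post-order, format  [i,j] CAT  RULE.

[0,1] NP/S  lex  "cat"
[1,2] PP  lex  "city"
[1,2] N/(N\PP)  >T
[2,3] N\PP  lex  "some"
[1,3] N  >  k=2
[3,4] (S\(NP/S))\N  lex  "slowly"
[1,4] S\(NP/S)  <  k=3
[0,4] S  <  k=1

[0,4] S   <
  [0,1] "cat" : NP/S
  [1,4] S\(NP/S)   <
    [1,3] N   >
      [1,2] N/(N\PP)   >T
        [1,2] "city" : PP
      [2,3] "some" : N\PP
    [3,4] "slowly" : (S\(NP/S))\N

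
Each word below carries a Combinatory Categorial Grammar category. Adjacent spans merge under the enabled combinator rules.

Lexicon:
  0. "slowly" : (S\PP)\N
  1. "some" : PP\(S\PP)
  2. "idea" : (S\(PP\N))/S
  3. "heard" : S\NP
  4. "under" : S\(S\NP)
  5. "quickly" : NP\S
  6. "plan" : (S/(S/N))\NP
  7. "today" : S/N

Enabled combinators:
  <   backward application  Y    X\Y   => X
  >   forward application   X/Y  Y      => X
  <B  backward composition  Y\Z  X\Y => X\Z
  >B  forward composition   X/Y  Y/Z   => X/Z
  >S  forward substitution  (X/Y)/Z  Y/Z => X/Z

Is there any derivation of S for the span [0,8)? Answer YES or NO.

YES

[0,8] S   >
  [0,7] S/(S/N)   <
    [0,6] NP   <
      [0,5] S   <
        [0,2] PP\N   <B
          [0,1] "slowly" : (S\PP)\N
          [1,2] "some" : PP\(S\PP)
        [2,5] S\(PP\N)   >
          [2,3] "idea" : (S\(PP\N))/S
          [3,5] S   <
            [3,4] "heard" : S\NP
            [4,5] "under" : S\(S\NP)
      [5,6] "quickly" : NP\S
    [6,7] "plan" : (S/(S/N))\NP
  [7,8] "today" : S/N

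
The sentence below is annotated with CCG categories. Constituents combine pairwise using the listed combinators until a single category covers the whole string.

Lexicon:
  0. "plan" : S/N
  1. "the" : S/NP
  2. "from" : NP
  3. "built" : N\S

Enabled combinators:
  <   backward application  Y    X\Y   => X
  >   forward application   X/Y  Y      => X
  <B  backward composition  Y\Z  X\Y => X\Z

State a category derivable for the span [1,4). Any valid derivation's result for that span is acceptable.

N

[0,4] S   >
  [0,1] "plan" : S/N
  [1,4] N   <
    [1,3] S   >
      [1,2] "the" : S/NP
      [2,3] "from" : NP
    [3,4] "built" : N\S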